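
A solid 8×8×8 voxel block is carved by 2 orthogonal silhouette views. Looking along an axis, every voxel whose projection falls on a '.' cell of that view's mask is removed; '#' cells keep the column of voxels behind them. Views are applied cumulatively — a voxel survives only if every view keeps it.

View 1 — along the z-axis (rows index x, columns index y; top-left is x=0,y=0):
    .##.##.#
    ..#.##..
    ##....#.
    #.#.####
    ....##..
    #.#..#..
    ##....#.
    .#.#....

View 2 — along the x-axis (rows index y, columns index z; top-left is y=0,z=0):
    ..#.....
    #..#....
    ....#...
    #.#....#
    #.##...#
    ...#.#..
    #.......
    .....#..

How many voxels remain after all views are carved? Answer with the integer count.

50 voxels

initial block: 8^3 = 512
V1 z: intersect with XY mask (27 set) -- 216 left
V2 x: intersect with YZ mask (15 set) -- 50 left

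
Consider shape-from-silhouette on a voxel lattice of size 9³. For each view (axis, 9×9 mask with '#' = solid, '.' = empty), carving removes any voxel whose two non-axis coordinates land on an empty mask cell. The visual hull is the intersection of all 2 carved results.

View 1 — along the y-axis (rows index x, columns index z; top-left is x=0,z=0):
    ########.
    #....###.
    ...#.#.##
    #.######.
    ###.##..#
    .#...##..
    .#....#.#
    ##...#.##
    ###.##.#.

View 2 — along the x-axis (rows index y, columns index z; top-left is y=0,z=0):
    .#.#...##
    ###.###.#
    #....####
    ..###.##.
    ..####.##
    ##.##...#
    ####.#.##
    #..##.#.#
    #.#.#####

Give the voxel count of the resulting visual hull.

full grid |V| = 729
V1 y: intersect with XZ mask (46 set) -- 414 left
V2 x: intersect with YZ mask (51 set) -- 255 left

255 voxels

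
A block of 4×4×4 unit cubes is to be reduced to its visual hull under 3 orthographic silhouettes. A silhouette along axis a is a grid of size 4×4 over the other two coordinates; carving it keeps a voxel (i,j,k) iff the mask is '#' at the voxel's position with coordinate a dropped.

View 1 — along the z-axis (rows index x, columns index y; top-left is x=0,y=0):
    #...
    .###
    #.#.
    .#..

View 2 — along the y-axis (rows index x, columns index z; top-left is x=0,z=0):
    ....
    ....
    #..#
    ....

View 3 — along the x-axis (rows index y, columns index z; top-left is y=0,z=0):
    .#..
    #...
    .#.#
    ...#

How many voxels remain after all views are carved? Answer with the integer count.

full grid |V| = 64
step 1: project along z, AND mask (7/16) → |grid| = 28
step 2: project along y, AND mask (2/16) → |grid| = 4
step 3: project along x, AND mask (5/16) → |grid| = 1

voxel count = 1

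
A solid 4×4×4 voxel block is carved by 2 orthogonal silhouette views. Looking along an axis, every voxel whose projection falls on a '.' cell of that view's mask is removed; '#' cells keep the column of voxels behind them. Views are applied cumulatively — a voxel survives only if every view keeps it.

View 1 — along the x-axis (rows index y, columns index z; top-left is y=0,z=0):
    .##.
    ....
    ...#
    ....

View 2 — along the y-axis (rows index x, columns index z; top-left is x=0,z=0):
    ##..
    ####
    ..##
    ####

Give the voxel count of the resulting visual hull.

initial block: 4^3 = 64
  1. axis=0 (YZ plane), |mask|=3  ⇒  voxels=12
  2. axis=1 (XZ plane), |mask|=12  ⇒  voxels=9

voxel count = 9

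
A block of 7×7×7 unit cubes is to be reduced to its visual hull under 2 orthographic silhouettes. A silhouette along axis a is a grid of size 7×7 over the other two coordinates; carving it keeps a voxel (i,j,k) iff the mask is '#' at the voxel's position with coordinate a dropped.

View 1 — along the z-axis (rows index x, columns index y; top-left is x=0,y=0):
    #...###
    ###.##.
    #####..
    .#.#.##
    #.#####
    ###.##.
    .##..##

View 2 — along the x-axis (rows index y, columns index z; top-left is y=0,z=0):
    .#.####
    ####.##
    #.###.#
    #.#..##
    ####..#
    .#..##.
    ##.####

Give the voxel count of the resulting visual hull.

full grid |V| = 343
step 1: project along z, AND mask (33/49) → |grid| = 231
step 2: project along x, AND mask (34/49) → |grid| = 159

159 voxels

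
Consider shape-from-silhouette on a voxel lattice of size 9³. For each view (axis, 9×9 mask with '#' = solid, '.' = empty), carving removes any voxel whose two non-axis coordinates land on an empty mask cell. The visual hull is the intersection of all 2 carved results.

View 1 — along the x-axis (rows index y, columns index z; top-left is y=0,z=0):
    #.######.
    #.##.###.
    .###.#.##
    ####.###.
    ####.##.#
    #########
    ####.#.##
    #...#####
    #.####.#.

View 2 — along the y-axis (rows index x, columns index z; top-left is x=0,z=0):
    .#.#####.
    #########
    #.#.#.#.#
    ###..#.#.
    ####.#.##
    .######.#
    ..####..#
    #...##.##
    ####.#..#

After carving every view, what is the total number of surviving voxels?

initial block: 9^3 = 729
carve view 1 (along x, YZ-mask fill 61/81): 549 voxels remain
carve view 2 (along y, XZ-mask fill 55/81): 377 voxels remain

377 voxels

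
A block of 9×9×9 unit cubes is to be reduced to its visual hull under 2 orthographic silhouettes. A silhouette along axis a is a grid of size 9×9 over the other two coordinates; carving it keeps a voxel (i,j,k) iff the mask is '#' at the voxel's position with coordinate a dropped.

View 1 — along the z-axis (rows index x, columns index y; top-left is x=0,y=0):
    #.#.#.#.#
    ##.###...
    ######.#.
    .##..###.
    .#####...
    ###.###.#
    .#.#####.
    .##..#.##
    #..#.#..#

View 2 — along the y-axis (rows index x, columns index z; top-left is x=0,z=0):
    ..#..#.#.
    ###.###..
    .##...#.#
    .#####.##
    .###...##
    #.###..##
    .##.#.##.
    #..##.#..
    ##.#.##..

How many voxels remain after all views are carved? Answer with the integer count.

before carving: 729 voxels (9×9×9)
step 1: project along z, AND mask (49/81) → |grid| = 441
step 2: project along y, AND mask (45/81) → |grid| = 245

245 voxels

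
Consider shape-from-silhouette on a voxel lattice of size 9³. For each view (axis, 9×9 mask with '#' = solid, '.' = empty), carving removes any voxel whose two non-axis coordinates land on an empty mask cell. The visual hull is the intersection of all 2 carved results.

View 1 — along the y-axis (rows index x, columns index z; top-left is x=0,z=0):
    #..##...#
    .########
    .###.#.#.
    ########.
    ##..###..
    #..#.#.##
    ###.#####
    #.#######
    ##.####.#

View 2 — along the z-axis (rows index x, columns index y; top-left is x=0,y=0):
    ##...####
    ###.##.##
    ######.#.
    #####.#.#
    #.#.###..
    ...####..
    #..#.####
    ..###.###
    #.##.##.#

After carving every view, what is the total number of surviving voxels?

|visual hull| = 354

start: 9×9×9 = 729 voxels
carve view 1 (along y, XZ-mask fill 58/81): 522 voxels remain
carve view 2 (along z, XY-mask fill 54/81): 354 voxels remain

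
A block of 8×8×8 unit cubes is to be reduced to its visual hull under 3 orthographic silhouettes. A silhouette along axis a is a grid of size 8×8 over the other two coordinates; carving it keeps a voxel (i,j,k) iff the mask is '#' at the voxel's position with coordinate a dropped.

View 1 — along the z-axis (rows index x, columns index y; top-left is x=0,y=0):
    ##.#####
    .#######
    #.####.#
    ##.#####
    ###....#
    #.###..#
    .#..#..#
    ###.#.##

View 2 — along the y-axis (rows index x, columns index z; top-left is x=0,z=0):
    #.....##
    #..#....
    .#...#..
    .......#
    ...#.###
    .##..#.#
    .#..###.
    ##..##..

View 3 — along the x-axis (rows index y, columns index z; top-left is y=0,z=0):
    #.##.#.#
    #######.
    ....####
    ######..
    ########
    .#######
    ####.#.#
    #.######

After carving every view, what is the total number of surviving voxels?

initial block: 8^3 = 512
V1 z: intersect with XY mask (45 set) -- 360 left
V2 y: intersect with XZ mask (24 set) -- 126 left
V3 x: intersect with YZ mask (50 set) -- 97 left

|visual hull| = 97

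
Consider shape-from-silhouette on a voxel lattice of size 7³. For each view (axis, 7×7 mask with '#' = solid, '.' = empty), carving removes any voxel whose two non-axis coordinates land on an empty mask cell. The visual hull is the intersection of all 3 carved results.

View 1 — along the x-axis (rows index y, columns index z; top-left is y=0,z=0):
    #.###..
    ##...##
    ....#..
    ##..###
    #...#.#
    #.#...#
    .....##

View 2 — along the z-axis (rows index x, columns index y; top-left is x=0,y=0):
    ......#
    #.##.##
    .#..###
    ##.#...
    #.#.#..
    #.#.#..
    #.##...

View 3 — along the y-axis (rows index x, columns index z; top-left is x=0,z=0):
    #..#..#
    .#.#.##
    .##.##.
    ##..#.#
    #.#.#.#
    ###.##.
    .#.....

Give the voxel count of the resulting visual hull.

start: 7×7×7 = 343 voxels
step 1: project along x, AND mask (22/49) → |grid| = 154
step 2: project along z, AND mask (22/49) → |grid| = 68
step 3: project along y, AND mask (25/49) → |grid| = 36

|visual hull| = 36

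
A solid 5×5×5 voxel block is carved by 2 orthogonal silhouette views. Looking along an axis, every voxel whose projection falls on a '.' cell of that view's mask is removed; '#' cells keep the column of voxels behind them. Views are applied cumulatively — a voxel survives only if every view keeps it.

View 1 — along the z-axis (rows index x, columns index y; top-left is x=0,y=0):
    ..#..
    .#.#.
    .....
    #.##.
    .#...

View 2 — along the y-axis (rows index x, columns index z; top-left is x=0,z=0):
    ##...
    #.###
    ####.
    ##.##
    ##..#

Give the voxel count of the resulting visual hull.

25 voxels

before carving: 125 voxels (5×5×5)
V1 z: intersect with XY mask (7 set) -- 35 left
V2 y: intersect with XZ mask (17 set) -- 25 left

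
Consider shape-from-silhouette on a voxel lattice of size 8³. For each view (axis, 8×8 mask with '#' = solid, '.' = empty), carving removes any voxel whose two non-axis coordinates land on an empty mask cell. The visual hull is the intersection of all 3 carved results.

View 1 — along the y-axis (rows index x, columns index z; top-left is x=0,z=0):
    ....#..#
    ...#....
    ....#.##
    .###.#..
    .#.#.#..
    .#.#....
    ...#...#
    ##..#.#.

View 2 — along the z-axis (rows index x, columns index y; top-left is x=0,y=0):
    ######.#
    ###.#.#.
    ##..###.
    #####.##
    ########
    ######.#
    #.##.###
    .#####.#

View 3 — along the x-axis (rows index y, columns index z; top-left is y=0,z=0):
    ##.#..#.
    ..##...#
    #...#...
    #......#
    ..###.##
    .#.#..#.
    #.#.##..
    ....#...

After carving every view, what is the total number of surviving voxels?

initial block: 8^3 = 512
step 1: project along y, AND mask (21/64) → |grid| = 168
step 2: project along z, AND mask (51/64) → |grid| = 136
step 3: project along x, AND mask (24/64) → |grid| = 48

voxel count = 48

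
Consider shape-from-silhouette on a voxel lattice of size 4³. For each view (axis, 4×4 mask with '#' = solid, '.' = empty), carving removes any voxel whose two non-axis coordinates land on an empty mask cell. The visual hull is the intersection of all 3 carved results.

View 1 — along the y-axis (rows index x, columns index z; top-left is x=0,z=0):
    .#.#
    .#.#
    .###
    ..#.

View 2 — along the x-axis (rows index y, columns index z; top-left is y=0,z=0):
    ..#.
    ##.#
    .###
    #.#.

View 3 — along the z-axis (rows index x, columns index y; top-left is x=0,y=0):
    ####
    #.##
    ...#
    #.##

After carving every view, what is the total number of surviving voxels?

|visual hull| = 10

full grid |V| = 64
[1] y-view keeps 8 columns → grid now 32
[2] x-view keeps 9 columns → grid now 18
[3] z-view keeps 11 columns → grid now 10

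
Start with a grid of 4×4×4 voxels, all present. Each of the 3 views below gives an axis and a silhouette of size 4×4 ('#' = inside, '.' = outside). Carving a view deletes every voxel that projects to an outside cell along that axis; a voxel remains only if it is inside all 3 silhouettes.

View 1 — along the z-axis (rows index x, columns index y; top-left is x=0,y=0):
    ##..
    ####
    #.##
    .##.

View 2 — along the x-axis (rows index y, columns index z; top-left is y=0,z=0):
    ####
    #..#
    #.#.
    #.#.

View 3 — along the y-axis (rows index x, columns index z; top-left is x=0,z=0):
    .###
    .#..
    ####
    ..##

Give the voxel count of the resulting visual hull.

start: 4×4×4 = 64 voxels
step 1: project along z, AND mask (11/16) → |grid| = 44
step 2: project along x, AND mask (10/16) → |grid| = 28
step 3: project along y, AND mask (10/16) → |grid| = 15

|visual hull| = 15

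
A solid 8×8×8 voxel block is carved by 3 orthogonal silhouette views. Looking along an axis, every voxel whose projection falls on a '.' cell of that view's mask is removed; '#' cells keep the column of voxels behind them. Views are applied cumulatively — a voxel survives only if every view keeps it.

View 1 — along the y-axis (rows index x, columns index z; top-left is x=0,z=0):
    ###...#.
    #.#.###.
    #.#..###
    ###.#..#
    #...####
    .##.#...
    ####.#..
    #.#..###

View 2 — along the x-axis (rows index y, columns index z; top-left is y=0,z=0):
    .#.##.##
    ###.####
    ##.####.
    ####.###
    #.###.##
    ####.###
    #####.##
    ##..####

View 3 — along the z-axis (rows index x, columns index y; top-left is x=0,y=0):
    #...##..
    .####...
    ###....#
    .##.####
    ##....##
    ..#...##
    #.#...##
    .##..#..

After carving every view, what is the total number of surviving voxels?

start: 8×8×8 = 512 voxels
[1] y-view keeps 37 columns → grid now 296
[2] x-view keeps 51 columns → grid now 235
[3] z-view keeps 31 columns → grid now 115

|visual hull| = 115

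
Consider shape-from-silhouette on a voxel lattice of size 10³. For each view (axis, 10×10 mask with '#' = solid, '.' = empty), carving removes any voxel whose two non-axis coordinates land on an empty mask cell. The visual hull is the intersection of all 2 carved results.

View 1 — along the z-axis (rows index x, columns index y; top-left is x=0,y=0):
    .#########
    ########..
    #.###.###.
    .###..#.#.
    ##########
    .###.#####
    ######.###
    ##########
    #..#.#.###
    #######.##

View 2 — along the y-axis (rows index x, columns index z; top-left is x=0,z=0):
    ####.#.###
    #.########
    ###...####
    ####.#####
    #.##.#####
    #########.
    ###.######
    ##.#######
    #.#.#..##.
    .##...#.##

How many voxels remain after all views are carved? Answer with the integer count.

initial block: 10^3 = 1000
[1] z-view keeps 81 columns → grid now 810
[2] y-view keeps 78 columns → grid now 636

636 voxels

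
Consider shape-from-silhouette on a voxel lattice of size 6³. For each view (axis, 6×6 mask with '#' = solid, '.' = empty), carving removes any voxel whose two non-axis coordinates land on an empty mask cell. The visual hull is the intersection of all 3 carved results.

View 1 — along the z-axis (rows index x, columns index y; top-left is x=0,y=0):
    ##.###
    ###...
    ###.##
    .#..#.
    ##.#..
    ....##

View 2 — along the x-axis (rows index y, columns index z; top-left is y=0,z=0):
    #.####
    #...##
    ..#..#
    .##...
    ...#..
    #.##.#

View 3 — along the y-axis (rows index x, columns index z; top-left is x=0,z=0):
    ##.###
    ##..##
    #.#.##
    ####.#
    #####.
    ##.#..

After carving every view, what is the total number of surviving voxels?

|visual hull| = 45

before carving: 216 voxels (6×6×6)
V1 z: intersect with XY mask (20 set) -- 120 left
V2 x: intersect with YZ mask (17 set) -- 59 left
V3 y: intersect with XZ mask (26 set) -- 45 left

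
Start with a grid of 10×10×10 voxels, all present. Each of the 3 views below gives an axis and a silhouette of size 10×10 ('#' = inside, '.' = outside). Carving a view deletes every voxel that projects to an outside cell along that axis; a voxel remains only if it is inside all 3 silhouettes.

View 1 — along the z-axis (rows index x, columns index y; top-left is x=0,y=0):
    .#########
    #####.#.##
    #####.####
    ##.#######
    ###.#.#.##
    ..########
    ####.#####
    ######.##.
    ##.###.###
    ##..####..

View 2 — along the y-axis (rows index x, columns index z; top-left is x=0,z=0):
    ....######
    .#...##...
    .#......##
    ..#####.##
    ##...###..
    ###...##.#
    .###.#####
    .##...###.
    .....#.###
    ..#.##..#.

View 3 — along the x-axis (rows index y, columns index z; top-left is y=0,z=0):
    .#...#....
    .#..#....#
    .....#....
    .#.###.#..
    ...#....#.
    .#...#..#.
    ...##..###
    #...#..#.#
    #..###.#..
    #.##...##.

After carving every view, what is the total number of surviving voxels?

137 voxels

start: 10×10×10 = 1000 voxels
carve view 1 (along z, XY-mask fill 81/100): 810 voxels remain
carve view 2 (along y, XZ-mask fill 51/100): 419 voxels remain
carve view 3 (along x, YZ-mask fill 35/100): 137 voxels remain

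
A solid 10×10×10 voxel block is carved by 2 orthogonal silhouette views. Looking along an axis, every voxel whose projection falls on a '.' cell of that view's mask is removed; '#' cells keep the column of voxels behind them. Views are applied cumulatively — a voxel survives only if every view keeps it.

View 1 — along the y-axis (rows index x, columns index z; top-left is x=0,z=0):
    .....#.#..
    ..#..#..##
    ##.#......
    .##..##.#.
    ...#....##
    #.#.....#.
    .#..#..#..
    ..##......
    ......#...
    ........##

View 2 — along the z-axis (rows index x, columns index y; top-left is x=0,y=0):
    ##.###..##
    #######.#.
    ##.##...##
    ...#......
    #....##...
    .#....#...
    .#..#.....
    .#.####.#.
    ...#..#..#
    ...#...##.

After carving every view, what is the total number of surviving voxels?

voxel count = 111

start: 10×10×10 = 1000 voxels
V1 y: intersect with XZ mask (28 set) -- 280 left
V2 z: intersect with XY mask (41 set) -- 111 left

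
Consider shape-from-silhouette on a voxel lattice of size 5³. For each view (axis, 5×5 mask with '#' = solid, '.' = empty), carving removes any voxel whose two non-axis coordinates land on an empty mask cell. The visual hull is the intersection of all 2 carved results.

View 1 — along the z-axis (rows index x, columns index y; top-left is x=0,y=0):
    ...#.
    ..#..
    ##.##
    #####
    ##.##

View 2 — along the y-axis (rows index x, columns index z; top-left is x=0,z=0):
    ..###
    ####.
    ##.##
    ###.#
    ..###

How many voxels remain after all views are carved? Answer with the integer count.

full grid |V| = 125
carve view 1 (along z, XY-mask fill 15/25): 75 voxels remain
carve view 2 (along y, XZ-mask fill 18/25): 55 voxels remain

55 voxels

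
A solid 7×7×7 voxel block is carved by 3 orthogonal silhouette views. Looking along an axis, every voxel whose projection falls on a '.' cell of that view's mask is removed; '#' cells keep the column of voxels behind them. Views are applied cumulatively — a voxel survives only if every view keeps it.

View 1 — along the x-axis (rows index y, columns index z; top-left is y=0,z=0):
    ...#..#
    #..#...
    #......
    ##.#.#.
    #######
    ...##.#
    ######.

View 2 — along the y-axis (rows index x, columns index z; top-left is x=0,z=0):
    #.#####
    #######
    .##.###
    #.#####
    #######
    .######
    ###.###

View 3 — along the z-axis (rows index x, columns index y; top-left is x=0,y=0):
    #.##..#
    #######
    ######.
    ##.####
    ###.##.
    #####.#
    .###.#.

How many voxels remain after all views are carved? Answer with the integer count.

remaining voxels: 106

initial block: 7^3 = 343
carve view 1 (along x, YZ-mask fill 25/49): 175 voxels remain
carve view 2 (along y, XZ-mask fill 43/49): 147 voxels remain
carve view 3 (along z, XY-mask fill 38/49): 106 voxels remain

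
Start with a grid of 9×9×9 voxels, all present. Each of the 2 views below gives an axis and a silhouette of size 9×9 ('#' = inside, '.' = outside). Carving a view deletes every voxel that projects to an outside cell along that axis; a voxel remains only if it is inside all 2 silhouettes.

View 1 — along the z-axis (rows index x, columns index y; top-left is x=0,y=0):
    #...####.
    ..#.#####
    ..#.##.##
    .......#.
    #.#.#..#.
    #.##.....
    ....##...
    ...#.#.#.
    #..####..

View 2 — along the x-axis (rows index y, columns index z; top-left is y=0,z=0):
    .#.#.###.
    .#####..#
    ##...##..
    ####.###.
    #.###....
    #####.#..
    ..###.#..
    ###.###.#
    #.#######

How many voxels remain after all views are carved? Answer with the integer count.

start: 9×9×9 = 729 voxels
after view 1 [z-axis, 34 of 81 cells solid] → remaining = 306
after view 2 [x-axis, 51 of 81 cells solid] → remaining = 187

187 voxels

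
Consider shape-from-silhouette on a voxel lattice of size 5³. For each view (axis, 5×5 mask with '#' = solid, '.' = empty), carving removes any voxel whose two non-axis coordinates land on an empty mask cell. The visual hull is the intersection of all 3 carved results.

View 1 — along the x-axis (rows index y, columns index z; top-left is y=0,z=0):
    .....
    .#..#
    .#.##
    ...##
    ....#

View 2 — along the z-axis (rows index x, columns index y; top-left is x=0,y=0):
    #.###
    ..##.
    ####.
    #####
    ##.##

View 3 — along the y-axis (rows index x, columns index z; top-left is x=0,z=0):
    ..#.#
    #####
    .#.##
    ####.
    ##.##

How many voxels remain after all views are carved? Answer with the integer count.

|visual hull| = 24

full grid |V| = 125
V1 x: intersect with YZ mask (8 set) -- 40 left
V2 z: intersect with XY mask (19 set) -- 31 left
V3 y: intersect with XZ mask (18 set) -- 24 left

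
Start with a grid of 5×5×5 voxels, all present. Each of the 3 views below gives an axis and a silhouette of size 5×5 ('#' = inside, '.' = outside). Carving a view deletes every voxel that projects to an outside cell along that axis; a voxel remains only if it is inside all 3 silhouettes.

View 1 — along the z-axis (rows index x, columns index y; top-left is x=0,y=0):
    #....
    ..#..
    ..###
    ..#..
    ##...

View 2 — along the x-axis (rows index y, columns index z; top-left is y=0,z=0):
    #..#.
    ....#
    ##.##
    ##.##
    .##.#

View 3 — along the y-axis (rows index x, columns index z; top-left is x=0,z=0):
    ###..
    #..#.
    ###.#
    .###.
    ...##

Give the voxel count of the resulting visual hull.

initial block: 5^3 = 125
after view 1 [z-axis, 8 of 25 cells solid] → remaining = 40
after view 2 [x-axis, 14 of 25 cells solid] → remaining = 24
after view 3 [y-axis, 14 of 25 cells solid] → remaining = 16

|visual hull| = 16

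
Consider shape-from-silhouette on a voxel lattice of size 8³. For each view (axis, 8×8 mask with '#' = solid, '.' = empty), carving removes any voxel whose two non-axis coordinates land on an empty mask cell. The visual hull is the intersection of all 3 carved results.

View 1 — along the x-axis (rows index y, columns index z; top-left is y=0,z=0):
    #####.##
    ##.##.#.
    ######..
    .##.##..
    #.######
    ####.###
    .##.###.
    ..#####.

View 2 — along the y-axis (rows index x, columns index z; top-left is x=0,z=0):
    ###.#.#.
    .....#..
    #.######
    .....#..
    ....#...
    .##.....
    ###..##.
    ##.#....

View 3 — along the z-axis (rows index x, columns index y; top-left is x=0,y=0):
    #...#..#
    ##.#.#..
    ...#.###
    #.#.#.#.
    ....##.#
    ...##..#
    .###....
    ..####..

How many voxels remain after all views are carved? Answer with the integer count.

voxel count = 60

initial block: 8^3 = 512
carve view 1 (along x, YZ-mask fill 46/64): 368 voxels remain
carve view 2 (along y, XZ-mask fill 25/64): 150 voxels remain
carve view 3 (along z, XY-mask fill 28/64): 60 voxels remain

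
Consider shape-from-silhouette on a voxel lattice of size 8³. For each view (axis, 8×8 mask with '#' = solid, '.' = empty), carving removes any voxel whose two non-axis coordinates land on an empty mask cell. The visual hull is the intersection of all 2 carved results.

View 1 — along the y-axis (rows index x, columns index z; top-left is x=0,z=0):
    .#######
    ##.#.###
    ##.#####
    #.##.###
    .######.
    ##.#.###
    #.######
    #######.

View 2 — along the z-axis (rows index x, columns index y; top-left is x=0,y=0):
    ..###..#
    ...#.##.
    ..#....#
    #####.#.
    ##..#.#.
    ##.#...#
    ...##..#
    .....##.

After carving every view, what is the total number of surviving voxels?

before carving: 512 voxels (8×8×8)
[1] y-view keeps 52 columns → grid now 416
[2] z-view keeps 28 columns → grid now 179

remaining voxels: 179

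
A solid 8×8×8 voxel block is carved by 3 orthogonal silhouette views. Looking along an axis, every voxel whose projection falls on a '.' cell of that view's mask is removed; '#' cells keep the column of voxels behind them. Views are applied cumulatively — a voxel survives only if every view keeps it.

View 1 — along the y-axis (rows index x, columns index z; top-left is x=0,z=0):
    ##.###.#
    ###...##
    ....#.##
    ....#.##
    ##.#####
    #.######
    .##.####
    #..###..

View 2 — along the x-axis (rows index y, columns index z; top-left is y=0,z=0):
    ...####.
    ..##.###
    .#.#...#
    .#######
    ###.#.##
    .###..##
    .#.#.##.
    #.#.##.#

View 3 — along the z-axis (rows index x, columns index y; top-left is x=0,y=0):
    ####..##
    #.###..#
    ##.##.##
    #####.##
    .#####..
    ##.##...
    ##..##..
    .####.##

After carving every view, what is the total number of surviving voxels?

voxel count = 134

initial block: 8^3 = 512
carve view 1 (along y, XZ-mask fill 41/64): 328 voxels remain
carve view 2 (along x, YZ-mask fill 39/64): 200 voxels remain
carve view 3 (along z, XY-mask fill 43/64): 134 voxels remain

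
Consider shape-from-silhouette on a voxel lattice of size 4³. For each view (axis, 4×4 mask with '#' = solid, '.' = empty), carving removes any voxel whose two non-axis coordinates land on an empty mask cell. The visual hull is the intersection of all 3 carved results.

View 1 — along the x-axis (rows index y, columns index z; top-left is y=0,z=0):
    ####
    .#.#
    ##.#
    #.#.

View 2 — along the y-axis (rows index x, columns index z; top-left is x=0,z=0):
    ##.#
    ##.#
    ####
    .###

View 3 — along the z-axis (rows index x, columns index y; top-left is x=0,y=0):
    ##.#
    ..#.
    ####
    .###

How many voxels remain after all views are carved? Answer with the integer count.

start: 4×4×4 = 64 voxels
after view 1 [x-axis, 11 of 16 cells solid] → remaining = 44
after view 2 [y-axis, 13 of 16 cells solid] → remaining = 37
after view 3 [z-axis, 11 of 16 cells solid] → remaining = 25

voxel count = 25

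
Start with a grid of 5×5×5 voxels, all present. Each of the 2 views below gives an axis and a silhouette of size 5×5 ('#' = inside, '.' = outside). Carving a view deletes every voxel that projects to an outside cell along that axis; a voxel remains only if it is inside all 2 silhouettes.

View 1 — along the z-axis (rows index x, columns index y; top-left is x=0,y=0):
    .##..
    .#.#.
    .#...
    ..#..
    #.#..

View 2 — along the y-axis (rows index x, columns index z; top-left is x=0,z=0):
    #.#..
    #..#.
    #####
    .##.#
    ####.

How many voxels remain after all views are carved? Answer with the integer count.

initial block: 5^3 = 125
V1 z: intersect with XY mask (8 set) -- 40 left
V2 y: intersect with XZ mask (16 set) -- 24 left

|visual hull| = 24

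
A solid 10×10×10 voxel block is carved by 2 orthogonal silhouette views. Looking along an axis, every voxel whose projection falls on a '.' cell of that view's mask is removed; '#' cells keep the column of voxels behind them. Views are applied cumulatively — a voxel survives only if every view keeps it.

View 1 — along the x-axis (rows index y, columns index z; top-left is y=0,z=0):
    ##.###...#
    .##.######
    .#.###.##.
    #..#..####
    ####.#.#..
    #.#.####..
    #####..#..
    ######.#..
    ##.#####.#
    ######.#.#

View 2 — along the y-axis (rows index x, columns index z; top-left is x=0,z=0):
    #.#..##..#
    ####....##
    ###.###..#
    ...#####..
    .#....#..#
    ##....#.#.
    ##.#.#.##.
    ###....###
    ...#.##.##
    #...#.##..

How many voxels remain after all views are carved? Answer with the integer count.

initial block: 10^3 = 1000
V1 x: intersect with YZ mask (67 set) -- 670 left
V2 y: intersect with XZ mask (51 set) -- 333 left

voxel count = 333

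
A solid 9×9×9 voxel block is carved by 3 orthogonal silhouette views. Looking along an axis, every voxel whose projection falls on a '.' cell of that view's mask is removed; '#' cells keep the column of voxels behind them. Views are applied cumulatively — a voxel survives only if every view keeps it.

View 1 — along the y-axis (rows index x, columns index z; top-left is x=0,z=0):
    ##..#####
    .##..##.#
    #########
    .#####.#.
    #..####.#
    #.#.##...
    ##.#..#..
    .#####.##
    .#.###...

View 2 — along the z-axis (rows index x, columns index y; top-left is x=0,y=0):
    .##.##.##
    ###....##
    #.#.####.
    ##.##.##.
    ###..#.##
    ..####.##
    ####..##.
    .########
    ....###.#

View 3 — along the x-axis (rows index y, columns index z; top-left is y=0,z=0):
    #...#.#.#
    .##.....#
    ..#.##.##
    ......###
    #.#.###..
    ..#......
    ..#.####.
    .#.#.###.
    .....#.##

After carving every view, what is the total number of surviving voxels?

131 voxels

before carving: 729 voxels (9×9×9)
step 1: project along y, AND mask (52/81) → |grid| = 468
step 2: project along z, AND mask (53/81) → |grid| = 313
step 3: project along x, AND mask (34/81) → |grid| = 131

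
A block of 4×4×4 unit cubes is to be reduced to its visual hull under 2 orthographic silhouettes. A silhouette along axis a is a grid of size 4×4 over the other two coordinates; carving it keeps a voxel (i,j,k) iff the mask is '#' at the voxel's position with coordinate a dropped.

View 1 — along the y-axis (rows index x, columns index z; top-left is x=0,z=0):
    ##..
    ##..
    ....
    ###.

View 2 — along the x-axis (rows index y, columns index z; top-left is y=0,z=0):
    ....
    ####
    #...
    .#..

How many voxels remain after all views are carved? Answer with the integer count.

|visual hull| = 13

initial block: 4^3 = 64
carve view 1 (along y, XZ-mask fill 7/16): 28 voxels remain
carve view 2 (along x, YZ-mask fill 6/16): 13 voxels remain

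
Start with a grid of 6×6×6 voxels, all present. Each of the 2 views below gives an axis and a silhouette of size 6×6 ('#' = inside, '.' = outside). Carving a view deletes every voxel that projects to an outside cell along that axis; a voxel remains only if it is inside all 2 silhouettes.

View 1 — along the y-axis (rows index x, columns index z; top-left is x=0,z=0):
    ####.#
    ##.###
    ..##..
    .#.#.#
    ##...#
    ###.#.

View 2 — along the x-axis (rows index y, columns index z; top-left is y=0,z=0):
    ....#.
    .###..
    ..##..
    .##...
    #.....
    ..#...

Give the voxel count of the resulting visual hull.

36 voxels

start: 6×6×6 = 216 voxels
V1 y: intersect with XZ mask (22 set) -- 132 left
V2 x: intersect with YZ mask (10 set) -- 36 left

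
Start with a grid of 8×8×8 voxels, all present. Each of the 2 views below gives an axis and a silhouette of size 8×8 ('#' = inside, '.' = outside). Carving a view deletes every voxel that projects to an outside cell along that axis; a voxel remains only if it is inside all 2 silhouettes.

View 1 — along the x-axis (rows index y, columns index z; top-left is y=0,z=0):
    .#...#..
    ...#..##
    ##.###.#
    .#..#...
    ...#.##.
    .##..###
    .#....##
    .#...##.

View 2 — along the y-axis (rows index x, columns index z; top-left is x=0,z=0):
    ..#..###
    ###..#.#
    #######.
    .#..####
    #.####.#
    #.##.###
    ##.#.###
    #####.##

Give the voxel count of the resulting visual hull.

full grid |V| = 512
step 1: project along x, AND mask (27/64) → |grid| = 216
step 2: project along y, AND mask (46/64) → |grid| = 158

|visual hull| = 158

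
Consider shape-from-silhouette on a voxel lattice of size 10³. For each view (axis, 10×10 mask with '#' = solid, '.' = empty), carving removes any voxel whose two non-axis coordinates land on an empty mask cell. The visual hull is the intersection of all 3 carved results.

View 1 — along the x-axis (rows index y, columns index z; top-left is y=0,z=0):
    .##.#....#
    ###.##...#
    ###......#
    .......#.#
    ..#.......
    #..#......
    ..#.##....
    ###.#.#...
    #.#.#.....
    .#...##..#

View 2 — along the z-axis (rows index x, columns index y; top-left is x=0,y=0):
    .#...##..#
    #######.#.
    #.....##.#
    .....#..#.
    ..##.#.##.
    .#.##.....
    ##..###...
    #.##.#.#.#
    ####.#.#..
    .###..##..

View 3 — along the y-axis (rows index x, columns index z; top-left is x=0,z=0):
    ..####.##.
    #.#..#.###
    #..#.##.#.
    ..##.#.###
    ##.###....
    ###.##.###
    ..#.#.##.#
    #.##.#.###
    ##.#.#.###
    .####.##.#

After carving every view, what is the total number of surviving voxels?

voxel count = 102

start: 10×10×10 = 1000 voxels
[1] x-view keeps 34 columns → grid now 340
[2] z-view keeps 48 columns → grid now 166
[3] y-view keeps 62 columns → grid now 102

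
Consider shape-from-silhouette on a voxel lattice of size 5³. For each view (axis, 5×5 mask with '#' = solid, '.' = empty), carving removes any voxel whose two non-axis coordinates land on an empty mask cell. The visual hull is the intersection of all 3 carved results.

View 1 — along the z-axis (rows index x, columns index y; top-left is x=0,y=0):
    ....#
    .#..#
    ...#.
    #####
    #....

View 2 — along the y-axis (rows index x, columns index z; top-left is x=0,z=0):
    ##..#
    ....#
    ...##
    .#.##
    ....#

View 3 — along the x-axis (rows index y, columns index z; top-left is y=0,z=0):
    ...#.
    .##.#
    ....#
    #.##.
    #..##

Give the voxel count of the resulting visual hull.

initial block: 5^3 = 125
V1 z: intersect with XY mask (10 set) -- 50 left
V2 y: intersect with XZ mask (10 set) -- 23 left
V3 x: intersect with YZ mask (11 set) -- 12 left

remaining voxels: 12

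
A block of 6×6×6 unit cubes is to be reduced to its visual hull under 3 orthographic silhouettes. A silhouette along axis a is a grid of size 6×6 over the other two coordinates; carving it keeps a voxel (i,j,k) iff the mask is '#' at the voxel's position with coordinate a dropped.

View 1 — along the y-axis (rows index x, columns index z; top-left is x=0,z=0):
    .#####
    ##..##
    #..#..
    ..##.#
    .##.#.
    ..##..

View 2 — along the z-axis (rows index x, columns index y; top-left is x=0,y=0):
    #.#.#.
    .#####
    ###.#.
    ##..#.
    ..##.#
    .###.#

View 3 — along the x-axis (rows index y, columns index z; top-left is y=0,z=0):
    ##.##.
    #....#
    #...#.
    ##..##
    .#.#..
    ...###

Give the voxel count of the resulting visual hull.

voxel count = 30

start: 6×6×6 = 216 voxels
carve view 1 (along y, XZ-mask fill 19/36): 114 voxels remain
carve view 2 (along z, XY-mask fill 22/36): 69 voxels remain
carve view 3 (along x, YZ-mask fill 17/36): 30 voxels remain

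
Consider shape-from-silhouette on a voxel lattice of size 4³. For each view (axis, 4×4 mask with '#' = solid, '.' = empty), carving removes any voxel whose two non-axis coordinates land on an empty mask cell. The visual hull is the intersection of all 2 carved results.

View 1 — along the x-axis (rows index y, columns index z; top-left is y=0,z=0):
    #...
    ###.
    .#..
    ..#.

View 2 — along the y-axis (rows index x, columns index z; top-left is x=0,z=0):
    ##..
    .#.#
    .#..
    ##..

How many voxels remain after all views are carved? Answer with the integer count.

remaining voxels: 12

start: 4×4×4 = 64 voxels
[1] x-view keeps 6 columns → grid now 24
[2] y-view keeps 7 columns → grid now 12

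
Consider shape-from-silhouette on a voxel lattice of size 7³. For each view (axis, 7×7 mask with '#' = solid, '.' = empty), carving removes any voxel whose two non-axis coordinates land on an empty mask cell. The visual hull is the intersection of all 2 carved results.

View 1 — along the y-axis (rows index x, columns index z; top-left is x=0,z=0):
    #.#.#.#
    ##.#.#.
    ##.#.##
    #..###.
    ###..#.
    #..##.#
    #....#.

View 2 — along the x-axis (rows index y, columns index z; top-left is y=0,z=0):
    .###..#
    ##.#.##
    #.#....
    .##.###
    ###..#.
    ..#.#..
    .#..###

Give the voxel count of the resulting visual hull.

full grid |V| = 343
step 1: project along y, AND mask (27/49) → |grid| = 189
step 2: project along x, AND mask (26/49) → |grid| = 95

voxel count = 95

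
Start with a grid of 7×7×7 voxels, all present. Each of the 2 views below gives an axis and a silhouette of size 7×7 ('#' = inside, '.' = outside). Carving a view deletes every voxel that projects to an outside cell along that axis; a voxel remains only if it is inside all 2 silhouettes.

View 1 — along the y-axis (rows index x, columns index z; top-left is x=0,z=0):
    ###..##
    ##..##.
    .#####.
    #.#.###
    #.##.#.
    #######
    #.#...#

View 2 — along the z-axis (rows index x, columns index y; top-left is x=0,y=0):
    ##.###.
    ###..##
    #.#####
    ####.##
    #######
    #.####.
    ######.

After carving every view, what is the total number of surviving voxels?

186 voxels

initial block: 7^3 = 343
[1] y-view keeps 33 columns → grid now 231
[2] z-view keeps 40 columns → grid now 186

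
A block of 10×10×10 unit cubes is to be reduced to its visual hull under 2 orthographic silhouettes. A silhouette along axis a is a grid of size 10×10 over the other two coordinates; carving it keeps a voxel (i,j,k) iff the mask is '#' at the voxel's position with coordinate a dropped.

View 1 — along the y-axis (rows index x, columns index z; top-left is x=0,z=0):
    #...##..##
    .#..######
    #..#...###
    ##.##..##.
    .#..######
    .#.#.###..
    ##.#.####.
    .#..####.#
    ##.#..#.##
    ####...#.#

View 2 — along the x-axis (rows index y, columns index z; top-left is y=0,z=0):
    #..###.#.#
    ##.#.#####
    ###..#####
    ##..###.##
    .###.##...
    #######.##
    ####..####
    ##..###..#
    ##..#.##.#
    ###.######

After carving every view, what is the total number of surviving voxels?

|visual hull| = 446

before carving: 1000 voxels (10×10×10)
step 1: project along y, AND mask (60/100) → |grid| = 600
step 2: project along x, AND mask (72/100) → |grid| = 446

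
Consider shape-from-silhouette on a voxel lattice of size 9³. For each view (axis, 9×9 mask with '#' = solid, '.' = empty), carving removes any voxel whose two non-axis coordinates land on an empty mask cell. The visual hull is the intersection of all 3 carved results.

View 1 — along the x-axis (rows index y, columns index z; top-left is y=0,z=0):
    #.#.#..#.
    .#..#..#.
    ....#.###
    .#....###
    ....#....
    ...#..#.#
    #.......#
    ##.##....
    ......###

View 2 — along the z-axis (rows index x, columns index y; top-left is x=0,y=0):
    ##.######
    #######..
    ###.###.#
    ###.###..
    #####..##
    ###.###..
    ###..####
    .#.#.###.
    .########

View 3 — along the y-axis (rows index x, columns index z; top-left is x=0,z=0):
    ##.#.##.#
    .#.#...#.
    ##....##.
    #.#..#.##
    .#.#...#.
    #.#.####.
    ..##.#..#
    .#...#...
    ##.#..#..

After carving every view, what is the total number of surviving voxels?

initial block: 9^3 = 729
carve view 1 (along x, YZ-mask fill 28/81): 252 voxels remain
carve view 2 (along z, XY-mask fill 61/81): 185 voxels remain
carve view 3 (along y, XZ-mask fill 37/81): 83 voxels remain

voxel count = 83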